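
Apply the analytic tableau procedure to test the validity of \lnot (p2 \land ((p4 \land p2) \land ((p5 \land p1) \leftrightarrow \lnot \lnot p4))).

Assume the negation and expand:
Initial set: {\lnot \lnot (p2 \land ((p4 \land p2) \land ((p5 \land p1) \leftrightarrow \lnot \lnot p4)))}.
\lnot \lnot (p2 \land ((p4 \land p2) \land ((p5 \land p1) \leftrightarrow \lnot \lnot p4))): α-rule — add p2, ((p4 \land p2) \land ((p5 \land p1) \leftrightarrow \lnot \lnot p4)).
((p4 \land p2) \land ((p5 \land p1) \leftrightarrow \lnot \lnot p4)): α-rule — add (p4 \land p2), ((p5 \land p1) \leftrightarrow \lnot \lnot p4).
(p4 \land p2): α-rule — add p4, p2.
((p5 \land p1) \leftrightarrow \lnot \lnot p4): β-rule — branch into (p5 \land p1), \lnot \lnot p4  //  \lnot (p5 \land p1), \lnot \lnot \lnot p4.
  branch 1 (add (p5 \land p1), \lnot \lnot p4):
    (p5 \land p1): α-rule — add p5, p1.
    \lnot \lnot p4: drop double negation, giving p4.
    ○ open, literals {p1=T, p2=T, p4=T, p5=T}.
  branch 2 (add \lnot (p5 \land p1), \lnot \lnot \lnot p4):
    \lnot \lnot \lnot p4: drop double negation, giving \lnot p4.
    × closes — contains both p4 and \lnot p4.
1 branch closed, 1 open.
An open branch gives a countermodel: p1=T, p2=T, p4=T, p5=T (unmentioned atoms arbitrary); under it the original formula is false.

Not valid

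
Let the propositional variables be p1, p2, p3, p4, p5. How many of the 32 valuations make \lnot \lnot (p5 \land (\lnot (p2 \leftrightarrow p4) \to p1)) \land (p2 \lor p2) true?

6

Initial set: {(\lnot \lnot (p5 \land (\lnot (p2 \leftrightarrow p4) \to p1)) \land (p2 \lor p2))}.
(\lnot \lnot (p5 \land (\lnot (p2 \leftrightarrow p4) \to p1)) \land (p2 \lor p2)): α-rule — add \lnot \lnot (p5 \land (\lnot (p2 \leftrightarrow p4) \to p1)), (p2 \lor p2).
\lnot \lnot (p5 \land (\lnot (p2 \leftrightarrow p4) \to p1)): drop double negation, giving (p5 \land (\lnot (p2 \leftrightarrow p4) \to p1)).
(p5 \land (\lnot (p2 \leftrightarrow p4) \to p1)): α-rule — add p5, (\lnot (p2 \leftrightarrow p4) \to p1).
(p2 \lor p2): β-rule — branch into p2  //  p2.
  branch 1 (add p2):
    (\lnot (p2 \leftrightarrow p4) \to p1): β-rule — branch into \lnot \lnot (p2 \leftrightarrow p4)  //  p1.
      branch 1.1 (add \lnot \lnot (p2 \leftrightarrow p4)):
        \lnot \lnot (p2 \leftrightarrow p4): β-rule — branch into p2, p4  //  \lnot p2, \lnot p4.
          branch 1.1.1 (add p2, p4):
            ○ open, literals {p2=true, p4=true, p5=true}.
          branch 1.1.2 (add \lnot p2, \lnot p4):
            × closes — contains both p2 and \lnot p2.
      branch 1.2 (add p1):
        ○ open, literals {p1=true, p2=true, p5=true}.
  branch 2 (add p2):
    (\lnot (p2 \leftrightarrow p4) \to p1): β-rule — branch into \lnot \lnot (p2 \leftrightarrow p4)  //  p1.
      branch 2.1 (add \lnot \lnot (p2 \leftrightarrow p4)):
        \lnot \lnot (p2 \leftrightarrow p4): β-rule — branch into p2, p4  //  \lnot p2, \lnot p4.
          branch 2.1.1 (add p2, p4):
            ○ open, literals {p2=true, p4=true, p5=true}.
          branch 2.1.2 (add \lnot p2, \lnot p4):
            × closes — contains both p2 and \lnot p2.
      branch 2.2 (add p1):
        ○ open, literals {p1=true, p2=true, p5=true}.
2 branches closed, 4 open.
Each open branch fixes some atoms; the unmentioned ones are free. Counting distinct full assignments: branch {p2=true, p4=true, p5=true} (p1, p3) contributes 4 new; branch {p1=true, p2=true, p5=true} (p3, p4) contributes 2 new; branch {p2=true, p4=true, p5=true} (p1, p3) contributes 0 new; branch {p1=true, p2=true, p5=true} (p3, p4) contributes 0 new. Total: 6.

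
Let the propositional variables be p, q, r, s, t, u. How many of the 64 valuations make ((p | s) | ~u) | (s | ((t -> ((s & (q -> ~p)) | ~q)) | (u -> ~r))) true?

63

Initial set: {(((p | s) | ~u) | (s | ((t -> ((s & (q -> ~p)) | ~q)) | (u -> ~r))))}.
(((p | s) | ~u) | (s | ((t -> ((s & (q -> ~p)) | ~q)) | (u -> ~r)))): β-rule — branch into ((p | s) | ~u)  //  (s | ((t -> ((s & (q -> ~p)) | ~q)) | (u -> ~r))).
  branch 1 (add ((p | s) | ~u)):
    ((p | s) | ~u): β-rule — branch into (p | s)  //  ~u.
      branch 1.1 (add (p | s)):
        (p | s): β-rule — branch into p  //  s.
          branch 1.1.1 (add p):
            ○ open, literals {p=1}.
          branch 1.1.2 (add s):
            ○ open, literals {s=1}.
      branch 1.2 (add ~u):
        ○ open, literals {u=0}.
  branch 2 (add (s | ((t -> ((s & (q -> ~p)) | ~q)) | (u -> ~r)))):
    (s | ((t -> ((s & (q -> ~p)) | ~q)) | (u -> ~r))): β-rule — branch into s  //  ((t -> ((s & (q -> ~p)) | ~q)) | (u -> ~r)).
      branch 2.1 (add s):
        ○ open, literals {s=1}.
      branch 2.2 (add ((t -> ((s & (q -> ~p)) | ~q)) | (u -> ~r))):
        ((t -> ((s & (q -> ~p)) | ~q)) | (u -> ~r)): β-rule — branch into (t -> ((s & (q -> ~p)) | ~q))  //  (u -> ~r).
          branch 2.2.1 (add (t -> ((s & (q -> ~p)) | ~q))):
            (t -> ((s & (q -> ~p)) | ~q)): β-rule — branch into ~t  //  ((s & (q -> ~p)) | ~q).
              branch 2.2.1.1 (add ~t):
                ○ open, literals {t=0}.
              branch 2.2.1.2 (add ((s & (q -> ~p)) | ~q)):
                ((s & (q -> ~p)) | ~q): β-rule — branch into (s & (q -> ~p))  //  ~q.
                  branch 2.2.1.2.1 (add (s & (q -> ~p))):
                    (s & (q -> ~p)): α-rule — add s, (q -> ~p).
                    (q -> ~p): β-rule — branch into ~q  //  ~p.
                      branch 2.2.1.2.1.1 (add ~q):
                        ○ open, literals {q=0, s=1}.
                      branch 2.2.1.2.1.2 (add ~p):
                        ○ open, literals {p=0, s=1}.
                  branch 2.2.1.2.2 (add ~q):
                    ○ open, literals {q=0}.
          branch 2.2.2 (add (u -> ~r)):
            (u -> ~r): β-rule — branch into ~u  //  ~r.
              branch 2.2.2.1 (add ~u):
                ○ open, literals {u=0}.
              branch 2.2.2.2 (add ~r):
                ○ open, literals {r=0}.
0 branches closed, 10 open.
Each open branch fixes some atoms; the unmentioned ones are free. Counting distinct full assignments: branch {p=1} (q, r, s, t, u) contributes 32 new; branch {s=1} (p, q, r, t, u) contributes 16 new; branch {u=0} (p, q, r, s, t) contributes 8 new; branch {s=1} (p, q, r, t, u) contributes 0 new; branch {t=0} (p, q, r, s, u) contributes 4 new; branch {q=0, s=1} (p, r, t, u) contributes 0 new; branch {p=0, s=1} (q, r, t, u) contributes 0 new; branch {q=0} (p, r, s, t, u) contributes 2 new; branch {u=0} (p, q, r, s, t) contributes 0 new; branch {r=0} (p, q, s, t, u) contributes 1 new. Total: 63.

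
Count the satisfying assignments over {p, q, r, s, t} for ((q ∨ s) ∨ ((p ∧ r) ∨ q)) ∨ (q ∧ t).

Initial set: {(((q ∨ s) ∨ ((p ∧ r) ∨ q)) ∨ (q ∧ t))}.
(((q ∨ s) ∨ ((p ∧ r) ∨ q)) ∨ (q ∧ t)): β-rule — branch into ((q ∨ s) ∨ ((p ∧ r) ∨ q))  //  (q ∧ t).
  branch 1 (add ((q ∨ s) ∨ ((p ∧ r) ∨ q))):
    ((q ∨ s) ∨ ((p ∧ r) ∨ q)): β-rule — branch into (q ∨ s)  //  ((p ∧ r) ∨ q).
      branch 1.1 (add (q ∨ s)):
        (q ∨ s): β-rule — branch into q  //  s.
          branch 1.1.1 (add q):
            ○ open, literals {q=T}.
          branch 1.1.2 (add s):
            ○ open, literals {s=T}.
      branch 1.2 (add ((p ∧ r) ∨ q)):
        ((p ∧ r) ∨ q): β-rule — branch into (p ∧ r)  //  q.
          branch 1.2.1 (add (p ∧ r)):
            (p ∧ r): α-rule — add p, r.
            ○ open, literals {p=T, r=T}.
          branch 1.2.2 (add q):
            ○ open, literals {q=T}.
  branch 2 (add (q ∧ t)):
    (q ∧ t): α-rule — add q, t.
    ○ open, literals {q=T, t=T}.
0 branches closed, 5 open.
Each open branch fixes some atoms; the unmentioned ones are free. Counting distinct full assignments: branch {q=T} (p, r, s, t) contributes 16 new; branch {s=T} (p, q, r, t) contributes 8 new; branch {p=T, r=T} (q, s, t) contributes 2 new; branch {q=T} (p, r, s, t) contributes 0 new; branch {q=T, t=T} (p, r, s) contributes 0 new. Total: 26.

26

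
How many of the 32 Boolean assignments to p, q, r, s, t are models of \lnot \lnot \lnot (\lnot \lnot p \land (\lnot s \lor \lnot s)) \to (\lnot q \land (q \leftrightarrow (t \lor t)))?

Initial set: {(\lnot \lnot \lnot (\lnot \lnot p \land (\lnot s \lor \lnot s)) \to (\lnot q \land (q \leftrightarrow (t \lor t))))}.
(\lnot \lnot \lnot (\lnot \lnot p \land (\lnot s \lor \lnot s)) \to (\lnot q \land (q \leftrightarrow (t \lor t)))): β-rule — branch into \lnot \lnot \lnot \lnot (\lnot \lnot p \land (\lnot s \lor \lnot s))  //  (\lnot q \land (q \leftrightarrow (t \lor t))).
  branch 1 (add \lnot \lnot \lnot \lnot (\lnot \lnot p \land (\lnot s \lor \lnot s))):
    \lnot \lnot \lnot \lnot (\lnot \lnot p \land (\lnot s \lor \lnot s)): drop double negation, giving \lnot \lnot (\lnot \lnot p \land (\lnot s \lor \lnot s)).
    \lnot \lnot (\lnot \lnot p \land (\lnot s \lor \lnot s)): α-rule — add \lnot \lnot p, (\lnot s \lor \lnot s).
    \lnot \lnot p: drop double negation, giving p.
    (\lnot s \lor \lnot s): β-rule — branch into \lnot s  //  \lnot s.
      branch 1.1 (add \lnot s):
        ○ open, literals {p=T, s=F}.
      branch 1.2 (add \lnot s):
        ○ open, literals {p=T, s=F}.
  branch 2 (add (\lnot q \land (q \leftrightarrow (t \lor t)))):
    (\lnot q \land (q \leftrightarrow (t \lor t))): α-rule — add \lnot q, (q \leftrightarrow (t \lor t)).
    (q \leftrightarrow (t \lor t)): β-rule — branch into q, (t \lor t)  //  \lnot q, \lnot (t \lor t).
      branch 2.1 (add q, (t \lor t)):
        × closes — contains both q and \lnot q.
      branch 2.2 (add \lnot q, \lnot (t \lor t)):
        \lnot (t \lor t): α-rule — add \lnot t, \lnot t.
        ○ open, literals {q=F, t=F}.
1 branch closed, 3 open.
Each open branch fixes some atoms; the unmentioned ones are free. Counting distinct full assignments: branch {p=T, s=F} (q, r, t) contributes 8 new; branch {p=T, s=F} (q, r, t) contributes 0 new; branch {q=F, t=F} (p, r, s) contributes 6 new. Total: 14.

14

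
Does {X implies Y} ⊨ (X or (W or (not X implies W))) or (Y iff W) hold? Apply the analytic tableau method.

No

Initial set: {(X implies Y); not ((X or (W or (not X implies W))) or (Y iff W))}.
not ((X or (W or (not X implies W))) or (Y iff W)): α-rule — add not (X or (W or (not X implies W))), not (Y iff W).
not (X or (W or (not X implies W))): α-rule — add not X, not (W or (not X implies W)).
not (W or (not X implies W)): α-rule — add not W, not (not X implies W).
not (not X implies W): α-rule — add not X, not W.
(X implies Y): β-rule — branch into not X  //  Y.
  branch 1 (add not X):
    not (Y iff W): β-rule — branch into Y, not W  //  not Y, W.
      branch 1.1 (add Y, not W):
        ○ open, literals {W=false, X=false, Y=true}.
      branch 1.2 (add not Y, W):
        × closes — contains both W and not W.
  branch 2 (add Y):
    not (Y iff W): β-rule — branch into Y, not W  //  not Y, W.
      branch 2.1 (add Y, not W):
        ○ open, literals {W=false, X=false, Y=true}.
      branch 2.2 (add not Y, W):
        × closes — contains both Y and not Y.
2 branches closed, 2 open.
An open branch gives a countermodel: W=false, X=false, Y=true (unmentioned atoms arbitrary); the premises hold there but the conclusion fails.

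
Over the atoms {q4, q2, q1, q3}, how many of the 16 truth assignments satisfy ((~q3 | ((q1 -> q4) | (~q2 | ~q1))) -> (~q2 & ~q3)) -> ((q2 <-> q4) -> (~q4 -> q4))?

Initial set: {T (((~q3 | ((q1 -> q4) | (~q2 | ~q1))) -> (~q2 & ~q3)) -> ((q2 <-> q4) -> (~q4 -> q4)))}.
T (((~q3 | ((q1 -> q4) | (~q2 | ~q1))) -> (~q2 & ~q3)) -> ((q2 <-> q4) -> (~q4 -> q4))): β-rule — branch into F ((~q3 | ((q1 -> q4) | (~q2 | ~q1))) -> (~q2 & ~q3))  //  T ((q2 <-> q4) -> (~q4 -> q4)).
  branch 1 (add F ((~q3 | ((q1 -> q4) | (~q2 | ~q1))) -> (~q2 & ~q3))):
    F ((~q3 | ((q1 -> q4) | (~q2 | ~q1))) -> (~q2 & ~q3)): α-rule — add T (~q3 | ((q1 -> q4) | (~q2 | ~q1))), F (~q2 & ~q3).
    T (~q3 | ((q1 -> q4) | (~q2 | ~q1))): β-rule — branch into T ~q3  //  T ((q1 -> q4) | (~q2 | ~q1)).
      branch 1.1 (add T ~q3):
        F (~q2 & ~q3): β-rule — branch into F ~q2  //  F ~q3.
          branch 1.1.1 (add F ~q2):
            ○ open, literals {q2=T, q3=F}.
          branch 1.1.2 (add F ~q3):
            × closes — contains both q3 and ~q3.
      branch 1.2 (add T ((q1 -> q4) | (~q2 | ~q1))):
        F (~q2 & ~q3): β-rule — branch into F ~q2  //  F ~q3.
          branch 1.2.1 (add F ~q2):
            T ((q1 -> q4) | (~q2 | ~q1)): β-rule — branch into T (q1 -> q4)  //  T (~q2 | ~q1).
              branch 1.2.1.1 (add T (q1 -> q4)):
                T (q1 -> q4): β-rule — branch into F q1  //  T q4.
                  branch 1.2.1.1.1 (add F q1):
                    ○ open, literals {q1=F, q2=T}.
                  branch 1.2.1.1.2 (add T q4):
                    ○ open, literals {q2=T, q4=T}.
              branch 1.2.1.2 (add T (~q2 | ~q1)):
                T (~q2 | ~q1): β-rule — branch into T ~q2  //  T ~q1.
                  branch 1.2.1.2.1 (add T ~q2):
                    × closes — contains both q2 and ~q2.
                  branch 1.2.1.2.2 (add T ~q1):
                    ○ open, literals {q1=F, q2=T}.
          branch 1.2.2 (add F ~q3):
            T ((q1 -> q4) | (~q2 | ~q1)): β-rule — branch into T (q1 -> q4)  //  T (~q2 | ~q1).
              branch 1.2.2.1 (add T (q1 -> q4)):
                T (q1 -> q4): β-rule — branch into F q1  //  T q4.
                  branch 1.2.2.1.1 (add F q1):
                    ○ open, literals {q1=F, q3=T}.
                  branch 1.2.2.1.2 (add T q4):
                    ○ open, literals {q3=T, q4=T}.
              branch 1.2.2.2 (add T (~q2 | ~q1)):
                T (~q2 | ~q1): β-rule — branch into T ~q2  //  T ~q1.
                  branch 1.2.2.2.1 (add T ~q2):
                    ○ open, literals {q2=F, q3=T}.
                  branch 1.2.2.2.2 (add T ~q1):
                    ○ open, literals {q1=F, q3=T}.
  branch 2 (add T ((q2 <-> q4) -> (~q4 -> q4))):
    T ((q2 <-> q4) -> (~q4 -> q4)): β-rule — branch into F (q2 <-> q4)  //  T (~q4 -> q4).
      branch 2.1 (add F (q2 <-> q4)):
        F (q2 <-> q4): β-rule — branch into T q2, F q4  //  F q2, T q4.
          branch 2.1.1 (add T q2, F q4):
            ○ open, literals {q2=T, q4=F}.
          branch 2.1.2 (add F q2, T q4):
            ○ open, literals {q2=F, q4=T}.
      branch 2.2 (add T (~q4 -> q4)):
        T (~q4 -> q4): β-rule — branch into F ~q4  //  T q4.
          branch 2.2.1 (add F ~q4):
            ○ open, literals {q4=T}.
          branch 2.2.2 (add T q4):
            ○ open, literals {q4=T}.
2 branches closed, 12 open.
Each open branch fixes some atoms; the unmentioned ones are free. Counting distinct full assignments: branch {q2=T, q3=F} (q4, q1) contributes 4 new; branch {q1=F, q2=T} (q4, q3) contributes 2 new; branch {q2=T, q4=T} (q1, q3) contributes 1 new; branch {q1=F, q2=T} (q4, q3) contributes 0 new; branch {q1=F, q3=T} (q4, q2) contributes 2 new; branch {q3=T, q4=T} (q2, q1) contributes 1 new; branch {q2=F, q3=T} (q4, q1) contributes 1 new; branch {q1=F, q3=T} (q4, q2) contributes 0 new; branch {q2=T, q4=F} (q1, q3) contributes 1 new; branch {q2=F, q4=T} (q1, q3) contributes 2 new; branch {q4=T} (q2, q1, q3) contributes 0 new; branch {q4=T} (q2, q1, q3) contributes 0 new. Total: 14.

14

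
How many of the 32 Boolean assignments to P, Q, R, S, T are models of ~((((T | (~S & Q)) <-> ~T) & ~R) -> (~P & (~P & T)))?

Initial set: {T ~((((T | (~S & Q)) <-> ~T) & ~R) -> (~P & (~P & T)))}.
T ~((((T | (~S & Q)) <-> ~T) & ~R) -> (~P & (~P & T))): α-rule — add T (((T | (~S & Q)) <-> ~T) & ~R), F (~P & (~P & T)).
T (((T | (~S & Q)) <-> ~T) & ~R): α-rule — add T ((T | (~S & Q)) <-> ~T), T ~R.
F (~P & (~P & T)): β-rule — branch into F ~P  //  F (~P & T).
  branch 1 (add F ~P):
    T ((T | (~S & Q)) <-> ~T): β-rule — branch into T (T | (~S & Q)), T ~T  //  F (T | (~S & Q)), F ~T.
      branch 1.1 (add T (T | (~S & Q)), T ~T):
        T (T | (~S & Q)): β-rule — branch into T T  //  T (~S & Q).
          branch 1.1.1 (add T T):
            × closes — contains both T and ~T.
          branch 1.1.2 (add T (~S & Q)):
            T (~S & Q): α-rule — add T ~S, T Q.
            ○ open, literals {P=true, Q=true, R=false, S=false, T=false}.
      branch 1.2 (add F (T | (~S & Q)), F ~T):
        F (T | (~S & Q)): α-rule — add F T, F (~S & Q).
        × closes — contains both T and ~T.
  branch 2 (add F (~P & T)):
    T ((T | (~S & Q)) <-> ~T): β-rule — branch into T (T | (~S & Q)), T ~T  //  F (T | (~S & Q)), F ~T.
      branch 2.1 (add T (T | (~S & Q)), T ~T):
        F (~P & T): β-rule — branch into F ~P  //  F T.
          branch 2.1.1 (add F ~P):
            T (T | (~S & Q)): β-rule — branch into T T  //  T (~S & Q).
              branch 2.1.1.1 (add T T):
                × closes — contains both T and ~T.
              branch 2.1.1.2 (add T (~S & Q)):
                T (~S & Q): α-rule — add T ~S, T Q.
                ○ open, literals {P=true, Q=true, R=false, S=false, T=false}.
          branch 2.1.2 (add F T):
            T (T | (~S & Q)): β-rule — branch into T T  //  T (~S & Q).
              branch 2.1.2.1 (add T T):
                × closes — contains both T and ~T.
              branch 2.1.2.2 (add T (~S & Q)):
                T (~S & Q): α-rule — add T ~S, T Q.
                ○ open, literals {Q=true, R=false, S=false, T=false}.
      branch 2.2 (add F (T | (~S & Q)), F ~T):
        F (T | (~S & Q)): α-rule — add F T, F (~S & Q).
        × closes — contains both T and ~T.
5 branches closed, 3 open.
Each open branch fixes some atoms; the unmentioned ones are free. Counting distinct full assignments: branch {P=true, Q=true, R=false, S=false, T=false} (none free) contributes 1 new; branch {P=true, Q=true, R=false, S=false, T=false} (none free) contributes 0 new; branch {Q=true, R=false, S=false, T=false} (P) contributes 1 new. Total: 2.

2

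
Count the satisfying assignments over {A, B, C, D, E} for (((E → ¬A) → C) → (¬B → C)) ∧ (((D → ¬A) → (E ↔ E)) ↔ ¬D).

15

Initial set: {T ((((E → ¬A) → C) → (¬B → C)) ∧ (((D → ¬A) → (E ↔ E)) ↔ ¬D))}.
T ((((E → ¬A) → C) → (¬B → C)) ∧ (((D → ¬A) → (E ↔ E)) ↔ ¬D)): α-rule — add T (((E → ¬A) → C) → (¬B → C)), T (((D → ¬A) → (E ↔ E)) ↔ ¬D).
T (((E → ¬A) → C) → (¬B → C)): β-rule — branch into F ((E → ¬A) → C)  //  T (¬B → C).
  branch 1 (add F ((E → ¬A) → C)):
    F ((E → ¬A) → C): α-rule — add T (E → ¬A), F C.
    T (((D → ¬A) → (E ↔ E)) ↔ ¬D): β-rule — branch into T ((D → ¬A) → (E ↔ E)), T ¬D  //  F ((D → ¬A) → (E ↔ E)), F ¬D.
      branch 1.1 (add T ((D → ¬A) → (E ↔ E)), T ¬D):
        T (E → ¬A): β-rule — branch into F E  //  T ¬A.
          branch 1.1.1 (add F E):
            T ((D → ¬A) → (E ↔ E)): β-rule — branch into F (D → ¬A)  //  T (E ↔ E).
              branch 1.1.1.1 (add F (D → ¬A)):
                F (D → ¬A): α-rule — add T D, F ¬A.
                × closes — contains both D and ¬D.
              branch 1.1.1.2 (add T (E ↔ E)):
                T (E ↔ E): β-rule — branch into T E, T E  //  F E, F E.
                  branch 1.1.1.2.1 (add T E, T E):
                    × closes — contains both E and ¬E.
                  branch 1.1.1.2.2 (add F E, F E):
                    ○ open, literals {C=F, D=F, E=F}.
          branch 1.1.2 (add T ¬A):
            T ((D → ¬A) → (E ↔ E)): β-rule — branch into F (D → ¬A)  //  T (E ↔ E).
              branch 1.1.2.1 (add F (D → ¬A)):
                F (D → ¬A): α-rule — add T D, F ¬A.
                × closes — contains both D and ¬D.
              branch 1.1.2.2 (add T (E ↔ E)):
                T (E ↔ E): β-rule — branch into T E, T E  //  F E, F E.
                  branch 1.1.2.2.1 (add T E, T E):
                    ○ open, literals {A=F, C=F, D=F, E=T}.
                  branch 1.1.2.2.2 (add F E, F E):
                    ○ open, literals {A=F, C=F, D=F, E=F}.
      branch 1.2 (add F ((D → ¬A) → (E ↔ E)), F ¬D):
        F ((D → ¬A) → (E ↔ E)): α-rule — add T (D → ¬A), F (E ↔ E).
        T (E → ¬A): β-rule — branch into F E  //  T ¬A.
          branch 1.2.1 (add F E):
            T (D → ¬A): β-rule — branch into F D  //  T ¬A.
              branch 1.2.1.1 (add F D):
                × closes — contains both D and ¬D.
              branch 1.2.1.2 (add T ¬A):
                F (E ↔ E): β-rule — branch into T E, F E  //  F E, T E.
                  branch 1.2.1.2.1 (add T E, F E):
                    × closes — contains both E and ¬E.
                  branch 1.2.1.2.2 (add F E, T E):
                    × closes — contains both E and ¬E.
          branch 1.2.2 (add T ¬A):
            T (D → ¬A): β-rule — branch into F D  //  T ¬A.
              branch 1.2.2.1 (add F D):
                × closes — contains both D and ¬D.
              branch 1.2.2.2 (add T ¬A):
                F (E ↔ E): β-rule — branch into T E, F E  //  F E, T E.
                  branch 1.2.2.2.1 (add T E, F E):
                    × closes — contains both E and ¬E.
                  branch 1.2.2.2.2 (add F E, T E):
                    × closes — contains both E and ¬E.
  branch 2 (add T (¬B → C)):
    T (((D → ¬A) → (E ↔ E)) ↔ ¬D): β-rule — branch into T ((D → ¬A) → (E ↔ E)), T ¬D  //  F ((D → ¬A) → (E ↔ E)), F ¬D.
      branch 2.1 (add T ((D → ¬A) → (E ↔ E)), T ¬D):
        T (¬B → C): β-rule — branch into F ¬B  //  T C.
          branch 2.1.1 (add F ¬B):
            T ((D → ¬A) → (E ↔ E)): β-rule — branch into F (D → ¬A)  //  T (E ↔ E).
              branch 2.1.1.1 (add F (D → ¬A)):
                F (D → ¬A): α-rule — add T D, F ¬A.
                × closes — contains both D and ¬D.
              branch 2.1.1.2 (add T (E ↔ E)):
                T (E ↔ E): β-rule — branch into T E, T E  //  F E, F E.
                  branch 2.1.1.2.1 (add T E, T E):
                    ○ open, literals {B=T, D=F, E=T}.
                  branch 2.1.1.2.2 (add F E, F E):
                    ○ open, literals {B=T, D=F, E=F}.
          branch 2.1.2 (add T C):
            T ((D → ¬A) → (E ↔ E)): β-rule — branch into F (D → ¬A)  //  T (E ↔ E).
              branch 2.1.2.1 (add F (D → ¬A)):
                F (D → ¬A): α-rule — add T D, F ¬A.
                × closes — contains both D and ¬D.
              branch 2.1.2.2 (add T (E ↔ E)):
                T (E ↔ E): β-rule — branch into T E, T E  //  F E, F E.
                  branch 2.1.2.2.1 (add T E, T E):
                    ○ open, literals {C=T, D=F, E=T}.
                  branch 2.1.2.2.2 (add F E, F E):
                    ○ open, literals {C=T, D=F, E=F}.
      branch 2.2 (add F ((D → ¬A) → (E ↔ E)), F ¬D):
        F ((D → ¬A) → (E ↔ E)): α-rule — add T (D → ¬A), F (E ↔ E).
        T (¬B → C): β-rule — branch into F ¬B  //  T C.
          branch 2.2.1 (add F ¬B):
            T (D → ¬A): β-rule — branch into F D  //  T ¬A.
              branch 2.2.1.1 (add F D):
                × closes — contains both D and ¬D.
              branch 2.2.1.2 (add T ¬A):
                F (E ↔ E): β-rule — branch into T E, F E  //  F E, T E.
                  branch 2.2.1.2.1 (add T E, F E):
                    × closes — contains both E and ¬E.
                  branch 2.2.1.2.2 (add F E, T E):
                    × closes — contains both E and ¬E.
          branch 2.2.2 (add T C):
            T (D → ¬A): β-rule — branch into F D  //  T ¬A.
              branch 2.2.2.1 (add F D):
                × closes — contains both D and ¬D.
              branch 2.2.2.2 (add T ¬A):
                F (E ↔ E): β-rule — branch into T E, F E  //  F E, T E.
                  branch 2.2.2.2.1 (add T E, F E):
                    × closes — contains both E and ¬E.
                  branch 2.2.2.2.2 (add F E, T E):
                    × closes — contains both E and ¬E.
17 branches closed, 7 open.
Each open branch fixes some atoms; the unmentioned ones are free. Counting distinct full assignments: branch {C=F, D=F, E=F} (A, B) contributes 4 new; branch {A=F, C=F, D=F, E=T} (B) contributes 2 new; branch {A=F, C=F, D=F, E=F} (B) contributes 0 new; branch {B=T, D=F, E=T} (A, C) contributes 3 new; branch {B=T, D=F, E=F} (A, C) contributes 2 new; branch {C=T, D=F, E=T} (A, B) contributes 2 new; branch {C=T, D=F, E=F} (A, B) contributes 2 new. Total: 15.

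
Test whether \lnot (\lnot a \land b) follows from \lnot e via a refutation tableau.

No

Initial set: {\lnot e; \lnot \lnot (\lnot a \land b)}.
\lnot \lnot (\lnot a \land b): α-rule — add \lnot a, b.
○ open, literals {a=F, b=T, e=F}.
0 branches closed, 1 open.
An open branch gives a countermodel: a=F, b=T, e=F (unmentioned atoms arbitrary); the premises hold there but the conclusion fails.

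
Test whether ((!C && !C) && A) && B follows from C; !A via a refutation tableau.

Initial set: {C; !A; !(((!C && !C) && A) && B)}.
!(((!C && !C) && A) && B): β-rule — branch into !((!C && !C) && A)  //  !B.
  branch 1 (add !((!C && !C) && A)):
    !((!C && !C) && A): β-rule — branch into !(!C && !C)  //  !A.
      branch 1.1 (add !(!C && !C)):
        !(!C && !C): β-rule — branch into !!C  //  !!C.
          branch 1.1.1 (add !!C):
            ○ open, literals {A=0, C=1}.
          branch 1.1.2 (add !!C):
            ○ open, literals {A=0, C=1}.
      branch 1.2 (add !A):
        ○ open, literals {A=0, C=1}.
  branch 2 (add !B):
    ○ open, literals {A=0, B=0, C=1}.
0 branches closed, 4 open.
An open branch gives a countermodel: A=0, C=1 (unmentioned atoms arbitrary); the premises hold there but the conclusion fails.

No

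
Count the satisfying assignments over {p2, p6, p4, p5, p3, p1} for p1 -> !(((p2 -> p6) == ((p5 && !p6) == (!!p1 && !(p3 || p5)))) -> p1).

Initial set: {T (p1 -> !(((p2 -> p6) == ((p5 && !p6) == (!!p1 && !(p3 || p5)))) -> p1))}.
T (p1 -> !(((p2 -> p6) == ((p5 && !p6) == (!!p1 && !(p3 || p5)))) -> p1)): β-rule — branch into F p1  //  T !(((p2 -> p6) == ((p5 && !p6) == (!!p1 && !(p3 || p5)))) -> p1).
  branch 1 (add F p1):
    ○ open, literals {p1=false}.
  branch 2 (add T !(((p2 -> p6) == ((p5 && !p6) == (!!p1 && !(p3 || p5)))) -> p1)):
    T !(((p2 -> p6) == ((p5 && !p6) == (!!p1 && !(p3 || p5)))) -> p1): α-rule — add T ((p2 -> p6) == ((p5 && !p6) == (!!p1 && !(p3 || p5)))), F p1.
    T ((p2 -> p6) == ((p5 && !p6) == (!!p1 && !(p3 || p5)))): β-rule — branch into T (p2 -> p6), T ((p5 && !p6) == (!!p1 && !(p3 || p5)))  //  F (p2 -> p6), F ((p5 && !p6) == (!!p1 && !(p3 || p5))).
      branch 2.1 (add T (p2 -> p6), T ((p5 && !p6) == (!!p1 && !(p3 || p5)))):
        T (p2 -> p6): β-rule — branch into F p2  //  T p6.
          branch 2.1.1 (add F p2):
            T ((p5 && !p6) == (!!p1 && !(p3 || p5))): β-rule — branch into T (p5 && !p6), T (!!p1 && !(p3 || p5))  //  F (p5 && !p6), F (!!p1 && !(p3 || p5)).
              branch 2.1.1.1 (add T (p5 && !p6), T (!!p1 && !(p3 || p5))):
                T (p5 && !p6): α-rule — add T p5, T !p6.
                T (!!p1 && !(p3 || p5)): α-rule — add T !!p1, T !(p3 || p5).
                T !!p1: drop double negation, giving T p1.
                × closes — contains both p1 and !p1.
              branch 2.1.1.2 (add F (p5 && !p6), F (!!p1 && !(p3 || p5))):
                F (p5 && !p6): β-rule — branch into F p5  //  F !p6.
                  branch 2.1.1.2.1 (add F p5):
                    F (!!p1 && !(p3 || p5)): β-rule — branch into F !!p1  //  F !(p3 || p5).
                      branch 2.1.1.2.1.1 (add F !!p1):
                        F !!p1: drop double negation, giving F p1.
                        ○ open, literals {p1=false, p2=false, p5=false}.
                      branch 2.1.1.2.1.2 (add F !(p3 || p5)):
                        F !(p3 || p5): β-rule — branch into T p3  //  T p5.
                          branch 2.1.1.2.1.2.1 (add T p3):
                            ○ open, literals {p1=false, p2=false, p3=true, p5=false}.
                          branch 2.1.1.2.1.2.2 (add T p5):
                            × closes — contains both p5 and !p5.
                  branch 2.1.1.2.2 (add F !p6):
                    F (!!p1 && !(p3 || p5)): β-rule — branch into F !!p1  //  F !(p3 || p5).
                      branch 2.1.1.2.2.1 (add F !!p1):
                        F !!p1: drop double negation, giving F p1.
                        ○ open, literals {p1=false, p2=false, p6=true}.
                      branch 2.1.1.2.2.2 (add F !(p3 || p5)):
                        F !(p3 || p5): β-rule — branch into T p3  //  T p5.
                          branch 2.1.1.2.2.2.1 (add T p3):
                            ○ open, literals {p1=false, p2=false, p3=true, p6=true}.
                          branch 2.1.1.2.2.2.2 (add T p5):
                            ○ open, literals {p1=false, p2=false, p5=true, p6=true}.
          branch 2.1.2 (add T p6):
            T ((p5 && !p6) == (!!p1 && !(p3 || p5))): β-rule — branch into T (p5 && !p6), T (!!p1 && !(p3 || p5))  //  F (p5 && !p6), F (!!p1 && !(p3 || p5)).
              branch 2.1.2.1 (add T (p5 && !p6), T (!!p1 && !(p3 || p5))):
                T (p5 && !p6): α-rule — add T p5, T !p6.
                × closes — contains both p6 and !p6.
              branch 2.1.2.2 (add F (p5 && !p6), F (!!p1 && !(p3 || p5))):
                F (p5 && !p6): β-rule — branch into F p5  //  F !p6.
                  branch 2.1.2.2.1 (add F p5):
                    F (!!p1 && !(p3 || p5)): β-rule — branch into F !!p1  //  F !(p3 || p5).
                      branch 2.1.2.2.1.1 (add F !!p1):
                        F !!p1: drop double negation, giving F p1.
                        ○ open, literals {p1=false, p5=false, p6=true}.
                      branch 2.1.2.2.1.2 (add F !(p3 || p5)):
                        F !(p3 || p5): β-rule — branch into T p3  //  T p5.
                          branch 2.1.2.2.1.2.1 (add T p3):
                            ○ open, literals {p1=false, p3=true, p5=false, p6=true}.
                          branch 2.1.2.2.1.2.2 (add T p5):
                            × closes — contains both p5 and !p5.
                  branch 2.1.2.2.2 (add F !p6):
                    F (!!p1 && !(p3 || p5)): β-rule — branch into F !!p1  //  F !(p3 || p5).
                      branch 2.1.2.2.2.1 (add F !!p1):
                        F !!p1: drop double negation, giving F p1.
                        ○ open, literals {p1=false, p6=true}.
                      branch 2.1.2.2.2.2 (add F !(p3 || p5)):
                        F !(p3 || p5): β-rule — branch into T p3  //  T p5.
                          branch 2.1.2.2.2.2.1 (add T p3):
                            ○ open, literals {p1=false, p3=true, p6=true}.
                          branch 2.1.2.2.2.2.2 (add T p5):
                            ○ open, literals {p1=false, p5=true, p6=true}.
      branch 2.2 (add F (p2 -> p6), F ((p5 && !p6) == (!!p1 && !(p3 || p5)))):
        F (p2 -> p6): α-rule — add T p2, F p6.
        F ((p5 && !p6) == (!!p1 && !(p3 || p5))): β-rule — branch into T (p5 && !p6), F (!!p1 && !(p3 || p5))  //  F (p5 && !p6), T (!!p1 && !(p3 || p5)).
          branch 2.2.1 (add T (p5 && !p6), F (!!p1 && !(p3 || p5))):
            T (p5 && !p6): α-rule — add T p5, T !p6.
            F (!!p1 && !(p3 || p5)): β-rule — branch into F !!p1  //  F !(p3 || p5).
              branch 2.2.1.1 (add F !!p1):
                F !!p1: drop double negation, giving F p1.
                ○ open, literals {p1=false, p2=true, p5=true, p6=false}.
              branch 2.2.1.2 (add F !(p3 || p5)):
                F !(p3 || p5): β-rule — branch into T p3  //  T p5.
                  branch 2.2.1.2.1 (add T p3):
                    ○ open, literals {p1=false, p2=true, p3=true, p5=true, p6=false}.
                  branch 2.2.1.2.2 (add T p5):
                    ○ open, literals {p1=false, p2=true, p5=true, p6=false}.
          branch 2.2.2 (add F (p5 && !p6), T (!!p1 && !(p3 || p5))):
            T (!!p1 && !(p3 || p5)): α-rule — add T !!p1, T !(p3 || p5).
            T !!p1: drop double negation, giving T p1.
            × closes — contains both p1 and !p1.
5 branches closed, 14 open.
Each open branch fixes some atoms; the unmentioned ones are free. Counting distinct full assignments: branch {p1=false} (p2, p6, p4, p5, p3) contributes 32 new; branch {p1=false, p2=false, p5=false} (p6, p4, p3) contributes 0 new; branch {p1=false, p2=false, p3=true, p5=false} (p6, p4) contributes 0 new; branch {p1=false, p2=false, p6=true} (p4, p5, p3) contributes 0 new; branch {p1=false, p2=false, p3=true, p6=true} (p4, p5) contributes 0 new; branch {p1=false, p2=false, p5=true, p6=true} (p4, p3) contributes 0 new; branch {p1=false, p5=false, p6=true} (p2, p4, p3) contributes 0 new; branch {p1=false, p3=true, p5=false, p6=true} (p2, p4) contributes 0 new; branch {p1=false, p6=true} (p2, p4, p5, p3) contributes 0 new; branch {p1=false, p3=true, p6=true} (p2, p4, p5) contributes 0 new; branch {p1=false, p5=true, p6=true} (p2, p4, p3) contributes 0 new; branch {p1=false, p2=true, p5=true, p6=false} (p4, p3) contributes 0 new; branch {p1=false, p2=true, p3=true, p5=true, p6=false} (p4) contributes 0 new; branch {p1=false, p2=true, p5=true, p6=false} (p4, p3) contributes 0 new. Total: 32.

32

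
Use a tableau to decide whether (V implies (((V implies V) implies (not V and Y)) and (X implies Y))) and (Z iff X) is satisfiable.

Satisfiable

Initial set: {((V implies (((V implies V) implies (not V and Y)) and (X implies Y))) and (Z iff X))}.
((V implies (((V implies V) implies (not V and Y)) and (X implies Y))) and (Z iff X)): α-rule — add (V implies (((V implies V) implies (not V and Y)) and (X implies Y))), (Z iff X).
(V implies (((V implies V) implies (not V and Y)) and (X implies Y))): β-rule — branch into not V  //  (((V implies V) implies (not V and Y)) and (X implies Y)).
  branch 1 (add not V):
    (Z iff X): β-rule — branch into Z, X  //  not Z, not X.
      branch 1.1 (add Z, X):
        ○ open, literals {V=0, X=1, Z=1}.
      branch 1.2 (add not Z, not X):
        ○ open, literals {V=0, X=0, Z=0}.
  branch 2 (add (((V implies V) implies (not V and Y)) and (X implies Y))):
    (((V implies V) implies (not V and Y)) and (X implies Y)): α-rule — add ((V implies V) implies (not V and Y)), (X implies Y).
    (Z iff X): β-rule — branch into Z, X  //  not Z, not X.
      branch 2.1 (add Z, X):
        ((V implies V) implies (not V and Y)): β-rule — branch into not (V implies V)  //  (not V and Y).
          branch 2.1.1 (add not (V implies V)):
            not (V implies V): α-rule — add V, not V.
            × closes — contains both V and not V.
          branch 2.1.2 (add (not V and Y)):
            (not V and Y): α-rule — add not V, Y.
            (X implies Y): β-rule — branch into not X  //  Y.
              branch 2.1.2.1 (add not X):
                × closes — contains both X and not X.
              branch 2.1.2.2 (add Y):
                ○ open, literals {V=0, X=1, Y=1, Z=1}.
      branch 2.2 (add not Z, not X):
        ((V implies V) implies (not V and Y)): β-rule — branch into not (V implies V)  //  (not V and Y).
          branch 2.2.1 (add not (V implies V)):
            not (V implies V): α-rule — add V, not V.
            × closes — contains both V and not V.
          branch 2.2.2 (add (not V and Y)):
            (not V and Y): α-rule — add not V, Y.
            (X implies Y): β-rule — branch into not X  //  Y.
              branch 2.2.2.1 (add not X):
                ○ open, literals {V=0, X=0, Y=1, Z=0}.
              branch 2.2.2.2 (add Y):
                ○ open, literals {V=0, X=0, Y=1, Z=0}.
3 branches closed, 5 open.
An open branch gives a satisfying assignment: V=0, X=1, Z=1.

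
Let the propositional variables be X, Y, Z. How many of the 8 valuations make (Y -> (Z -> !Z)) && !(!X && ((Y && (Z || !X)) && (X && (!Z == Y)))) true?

6

Initial set: {T ((Y -> (Z -> !Z)) && !(!X && ((Y && (Z || !X)) && (X && (!Z == Y)))))}.
T ((Y -> (Z -> !Z)) && !(!X && ((Y && (Z || !X)) && (X && (!Z == Y))))): α-rule — add T (Y -> (Z -> !Z)), T !(!X && ((Y && (Z || !X)) && (X && (!Z == Y)))).
T (Y -> (Z -> !Z)): β-rule — branch into F Y  //  T (Z -> !Z).
  branch 1 (add F Y):
    T !(!X && ((Y && (Z || !X)) && (X && (!Z == Y)))): β-rule — branch into F !X  //  F ((Y && (Z || !X)) && (X && (!Z == Y))).
      branch 1.1 (add F !X):
        ○ open, literals {X=T, Y=F}.
      branch 1.2 (add F ((Y && (Z || !X)) && (X && (!Z == Y)))):
        F ((Y && (Z || !X)) && (X && (!Z == Y))): β-rule — branch into F (Y && (Z || !X))  //  F (X && (!Z == Y)).
          branch 1.2.1 (add F (Y && (Z || !X))):
            F (Y && (Z || !X)): β-rule — branch into F Y  //  F (Z || !X).
              branch 1.2.1.1 (add F Y):
                ○ open, literals {Y=F}.
              branch 1.2.1.2 (add F (Z || !X)):
                F (Z || !X): α-rule — add F Z, F !X.
                ○ open, literals {X=T, Y=F, Z=F}.
          branch 1.2.2 (add F (X && (!Z == Y))):
            F (X && (!Z == Y)): β-rule — branch into F X  //  F (!Z == Y).
              branch 1.2.2.1 (add F X):
                ○ open, literals {X=F, Y=F}.
              branch 1.2.2.2 (add F (!Z == Y)):
                F (!Z == Y): β-rule — branch into T !Z, F Y  //  F !Z, T Y.
                  branch 1.2.2.2.1 (add T !Z, F Y):
                    ○ open, literals {Y=F, Z=F}.
                  branch 1.2.2.2.2 (add F !Z, T Y):
                    × closes — contains both Y and !Y.
  branch 2 (add T (Z -> !Z)):
    T !(!X && ((Y && (Z || !X)) && (X && (!Z == Y)))): β-rule — branch into F !X  //  F ((Y && (Z || !X)) && (X && (!Z == Y))).
      branch 2.1 (add F !X):
        T (Z -> !Z): β-rule — branch into F Z  //  T !Z.
          branch 2.1.1 (add F Z):
            ○ open, literals {X=T, Z=F}.
          branch 2.1.2 (add T !Z):
            ○ open, literals {X=T, Z=F}.
      branch 2.2 (add F ((Y && (Z || !X)) && (X && (!Z == Y)))):
        T (Z -> !Z): β-rule — branch into F Z  //  T !Z.
          branch 2.2.1 (add F Z):
            F ((Y && (Z || !X)) && (X && (!Z == Y))): β-rule — branch into F (Y && (Z || !X))  //  F (X && (!Z == Y)).
              branch 2.2.1.1 (add F (Y && (Z || !X))):
                F (Y && (Z || !X)): β-rule — branch into F Y  //  F (Z || !X).
                  branch 2.2.1.1.1 (add F Y):
                    ○ open, literals {Y=F, Z=F}.
                  branch 2.2.1.1.2 (add F (Z || !X)):
                    F (Z || !X): α-rule — add F Z, F !X.
                    ○ open, literals {X=T, Z=F}.
              branch 2.2.1.2 (add F (X && (!Z == Y))):
                F (X && (!Z == Y)): β-rule — branch into F X  //  F (!Z == Y).
                  branch 2.2.1.2.1 (add F X):
                    ○ open, literals {X=F, Z=F}.
                  branch 2.2.1.2.2 (add F (!Z == Y)):
                    F (!Z == Y): β-rule — branch into T !Z, F Y  //  F !Z, T Y.
                      branch 2.2.1.2.2.1 (add T !Z, F Y):
                        ○ open, literals {Y=F, Z=F}.
                      branch 2.2.1.2.2.2 (add F !Z, T Y):
                        × closes — contains both Z and !Z.
          branch 2.2.2 (add T !Z):
            F ((Y && (Z || !X)) && (X && (!Z == Y))): β-rule — branch into F (Y && (Z || !X))  //  F (X && (!Z == Y)).
              branch 2.2.2.1 (add F (Y && (Z || !X))):
                F (Y && (Z || !X)): β-rule — branch into F Y  //  F (Z || !X).
                  branch 2.2.2.1.1 (add F Y):
                    ○ open, literals {Y=F, Z=F}.
                  branch 2.2.2.1.2 (add F (Z || !X)):
                    F (Z || !X): α-rule — add F Z, F !X.
                    ○ open, literals {X=T, Z=F}.
              branch 2.2.2.2 (add F (X && (!Z == Y))):
                F (X && (!Z == Y)): β-rule — branch into F X  //  F (!Z == Y).
                  branch 2.2.2.2.1 (add F X):
                    ○ open, literals {X=F, Z=F}.
                  branch 2.2.2.2.2 (add F (!Z == Y)):
                    F (!Z == Y): β-rule — branch into T !Z, F Y  //  F !Z, T Y.
                      branch 2.2.2.2.2.1 (add T !Z, F Y):
                        ○ open, literals {Y=F, Z=F}.
                      branch 2.2.2.2.2.2 (add F !Z, T Y):
                        × closes — contains both Z and !Z.
3 branches closed, 15 open.
Each open branch fixes some atoms; the unmentioned ones are free. Counting distinct full assignments: branch {X=T, Y=F} (Z) contributes 2 new; branch {Y=F} (X, Z) contributes 2 new; branch {X=T, Y=F, Z=F} (none free) contributes 0 new; branch {X=F, Y=F} (Z) contributes 0 new; branch {Y=F, Z=F} (X) contributes 0 new; branch {X=T, Z=F} (Y) contributes 1 new; branch {X=T, Z=F} (Y) contributes 0 new; branch {Y=F, Z=F} (X) contributes 0 new; branch {X=T, Z=F} (Y) contributes 0 new; branch {X=F, Z=F} (Y) contributes 1 new; branch {Y=F, Z=F} (X) contributes 0 new; branch {Y=F, Z=F} (X) contributes 0 new; branch {X=T, Z=F} (Y) contributes 0 new; branch {X=F, Z=F} (Y) contributes 0 new; branch {Y=F, Z=F} (X) contributes 0 new. Total: 6.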